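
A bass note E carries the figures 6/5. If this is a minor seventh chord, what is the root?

The figures 6/5 mean the third of the chord is in the bass. If E is the third of a minor seventh chord, the root is C# (chord tones C#–E–G#–B).

C#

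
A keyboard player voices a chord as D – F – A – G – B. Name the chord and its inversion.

G dominant ninth, second inversion

The distinct note names are D, F, A, G, B. Stacked in thirds they read G–B–D–F–A, which is a dominant ninth chord on G.
The lowest note is D, the fifth of the chord, so this is second inversion.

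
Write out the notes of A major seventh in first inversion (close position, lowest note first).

C#, E, G#, A

The chord tones are A–C#–E–G#. With the third (C#) lowest for first inversion: C#, E, G#, A.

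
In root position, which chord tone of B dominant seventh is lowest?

In root position the root is lowest. For B dominant seventh (B–D#–F#–A) that is B.

B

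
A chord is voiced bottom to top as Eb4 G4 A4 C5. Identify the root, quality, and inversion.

A half-diminished seventh, second inversion

The distinct note names are Eb, G, A, C. Stacked in thirds they read A–C–Eb–G, which is a half-diminished seventh chord on A.
With the fifth (Eb) in the bass, the chord is in second inversion (figured bass 4/3).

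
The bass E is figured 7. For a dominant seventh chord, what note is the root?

E

The figures 7 mean the root of the chord is in the bass. If E is the root of a dominant seventh chord, the root is E (chord tones E–G#–B–D).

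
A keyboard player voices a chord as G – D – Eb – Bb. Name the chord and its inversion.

The distinct note names are G, D, Eb, Bb. Stacked in thirds they read Eb–G–Bb–D, which is a major seventh chord on Eb.
With the third (G) in the bass, the chord is in first inversion (figured bass 6/5).

Eb major seventh, first inversion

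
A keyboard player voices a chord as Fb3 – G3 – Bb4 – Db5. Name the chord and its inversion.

Reducing to letter names: Fb, G, Bb, Db. These stack in thirds as G–Bb–Db–Fb — a G diminished seventh chord.
Fb is the seventh of G diminished seventh; seventh in the bass means third inversion (figured bass 4/2).

G diminished seventh, third inversion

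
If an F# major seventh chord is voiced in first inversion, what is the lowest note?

The third of F# major seventh (F#–A#–C#–E#) is A#; that is the bass in first inversion.

A#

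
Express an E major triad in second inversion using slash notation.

EM/B

Second inversion of E major has the fifth (B) in the bass. As a slash chord: EM/B.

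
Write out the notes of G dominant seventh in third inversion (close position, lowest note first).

G dominant seventh is G–B–D–F. Third inversion puts the seventh (F) in the bass, with the remaining tones above: F, G, B, D.

F, G, B, D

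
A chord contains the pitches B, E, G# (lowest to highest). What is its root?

B, E, G# are the tones of an E major triad (E–G#–B), making E the root.

E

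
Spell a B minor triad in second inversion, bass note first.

F#, B, D

Spelling B minor: B–D–F#. In second inversion the fifth is bass, giving F#, B, D from the bottom.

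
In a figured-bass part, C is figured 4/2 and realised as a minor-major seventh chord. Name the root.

The figures 4/2 mean the seventh of the chord is in the bass. If C is the seventh of a minor-major seventh chord, the root is Db (chord tones Db–Fb–Ab–C).

Db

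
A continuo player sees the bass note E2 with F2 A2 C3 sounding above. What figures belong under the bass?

4/2

The notes E, F, A, C stack in thirds as F–A–C–E — an F major seventh chord. The bass E is the seventh, so this is third inversion: figured 4/2.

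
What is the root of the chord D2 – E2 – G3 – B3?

D, E, G, B are the tones of an E minor seventh chord (E–G–B–D), making E the root.

E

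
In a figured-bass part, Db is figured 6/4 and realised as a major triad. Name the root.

Gb

The figures 6/4 mean the fifth of the chord is in the bass. If Db is the fifth of a major triad, the root is Gb (chord tones Gb–Bb–Db).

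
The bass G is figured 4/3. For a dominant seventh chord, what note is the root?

C

The figures 4/3 mean the fifth of the chord is in the bass. If G is the fifth of a dominant seventh chord, the root is C (chord tones C–E–G–Bb).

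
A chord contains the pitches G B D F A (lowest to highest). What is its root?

G

Reordering G, B, D, F, A into stacked thirds gives G–B–D–F–A; the bottom of that stack, G, is the root.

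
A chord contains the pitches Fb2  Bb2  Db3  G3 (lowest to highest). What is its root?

G

The distinct letter names are Fb, Bb, Db, G. Arranged as a stack of thirds they read G–Bb–Db–Fb, so G is the root (a G diminished seventh chord).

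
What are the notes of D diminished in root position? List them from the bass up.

D, F, Ab

Spelling D diminished: D–F–Ab. In root position the root is bass, giving D, F, Ab from the bottom.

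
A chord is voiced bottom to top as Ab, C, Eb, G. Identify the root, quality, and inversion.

Ab major seventh, root position

The distinct note names are Ab, C, Eb, G. Stacked in thirds they read Ab–C–Eb–G, which is a major seventh chord on Ab.
With the root (Ab) in the bass, the chord is in root position (figured bass 7).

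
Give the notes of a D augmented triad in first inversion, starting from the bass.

Spelling D augmented: D–F#–A#. In first inversion the third is bass, giving F#, A#, D from the bottom.

F#, A#, D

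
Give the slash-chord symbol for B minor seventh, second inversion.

Second inversion of B minor seventh has the fifth (F#) in the bass. As a slash chord: Bm7/F#.

Bm7/F#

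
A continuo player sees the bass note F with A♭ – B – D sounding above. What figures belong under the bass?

The notes F, Ab, B, D stack in thirds as B–D–F–Ab — a B diminished seventh chord. The bass F is the fifth, so this is second inversion: figured 4/3.

4/3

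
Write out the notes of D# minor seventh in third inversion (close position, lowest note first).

C#, D#, F#, A#

Spelling D# minor seventh: D#–F#–A#–C#. In third inversion the seventh is bass, giving C#, D#, F#, A# from the bottom.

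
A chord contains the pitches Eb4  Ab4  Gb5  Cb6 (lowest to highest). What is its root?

Ab

The distinct letter names are Eb, Ab, Gb, Cb. Arranged as a stack of thirds they read Ab–Cb–Eb–Gb, so Ab is the root (an Ab minor seventh chord).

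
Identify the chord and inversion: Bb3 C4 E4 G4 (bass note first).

C dominant seventh, third inversion

Reducing to letter names: Bb, C, E, G. These stack in thirds as C–E–G–Bb — a C dominant seventh chord.
With the seventh (Bb) in the bass, the chord is in third inversion (figured bass 4/2).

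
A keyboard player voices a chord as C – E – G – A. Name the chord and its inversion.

The pitch classes C, E, G, A arrange in thirds as A–C–E–G: an A minor seventh chord.
C is the third of A minor seventh; third in the bass means first inversion (figured bass 6/5).

A minor seventh, first inversion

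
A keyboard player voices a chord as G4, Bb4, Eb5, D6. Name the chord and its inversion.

Reducing to letter names: G, Bb, Eb, D. These stack in thirds as Eb–G–Bb–D — an Eb major seventh chord.
With the third (G) in the bass, the chord is in first inversion (figured bass 6/5).

Eb major seventh, first inversion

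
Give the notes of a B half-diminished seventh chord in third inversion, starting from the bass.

The chord tones are B–D–F–A. With the seventh (A) lowest for third inversion: A, B, D, F.

A, B, D, F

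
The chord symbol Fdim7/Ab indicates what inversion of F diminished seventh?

first inversion

Fdim7/Ab means F diminished seventh with Ab in the bass. Ab is the third of F diminished seventh (F–Ab–Cb–Ebb), so this is first inversion.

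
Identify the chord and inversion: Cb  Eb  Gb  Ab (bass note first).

Reducing to letter names: Cb, Eb, Gb, Ab. These stack in thirds as Ab–Cb–Eb–Gb — an Ab minor seventh chord.
With the third (Cb) in the bass, the chord is in first inversion (figured bass 6/5).

Ab minor seventh, first inversion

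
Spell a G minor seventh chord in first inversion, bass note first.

Bb, D, F, G

G minor seventh is G–Bb–D–F. First inversion puts the third (Bb) in the bass, with the remaining tones above: Bb, D, F, G.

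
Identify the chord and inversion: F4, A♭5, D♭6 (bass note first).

Reducing to letter names: F, Ab, Db. These stack in thirds as Db–F–Ab — a Db major triad.
The lowest note is F, the third of the chord, so this is first inversion (figured bass 6).

Db major, first inversion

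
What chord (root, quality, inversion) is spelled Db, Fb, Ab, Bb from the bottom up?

The distinct note names are Db, Fb, Ab, Bb. Stacked in thirds they read Bb–Db–Fb–Ab, which is a half-diminished seventh chord on Bb.
Db is the third of Bb half-diminished seventh; third in the bass means first inversion (figured bass 6/5).

Bb half-diminished seventh, first inversion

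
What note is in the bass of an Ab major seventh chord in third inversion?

In third inversion the seventh is lowest. For Ab major seventh (Ab–C–Eb–G) that is G.

G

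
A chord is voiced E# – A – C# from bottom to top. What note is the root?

A

E#, A, C# are the tones of an A augmented triad (A–C#–E#), making A the root.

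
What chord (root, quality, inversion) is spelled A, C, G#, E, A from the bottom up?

A minor-major seventh, root position

The pitch classes A, C, G#, E arrange in thirds as A–C–E–G#: an A minor-major seventh chord.
With the root (A) in the bass, the chord is in root position (figured bass 7).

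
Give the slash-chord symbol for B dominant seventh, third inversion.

Third inversion of B dominant seventh has the seventh (A) in the bass. As a slash chord: B7/A.

B7/A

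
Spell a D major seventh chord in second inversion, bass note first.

D major seventh is D–F#–A–C#. Second inversion puts the fifth (A) in the bass, with the remaining tones above: A, C#, D, F#.

A, C#, D, F#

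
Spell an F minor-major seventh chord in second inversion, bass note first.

Spelling F minor-major seventh: F–Ab–C–E. In second inversion the fifth is bass, giving C, E, F, Ab from the bottom.

C, E, F, Ab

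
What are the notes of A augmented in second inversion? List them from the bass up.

A augmented is A–C#–E#. Second inversion puts the fifth (E#) in the bass, with the remaining tones above: E#, A, C#.

E#, A, C#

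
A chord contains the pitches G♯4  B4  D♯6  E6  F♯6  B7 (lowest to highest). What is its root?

E

G#, B, D#, E, F# are the tones of an E major ninth chord (E–G#–B–D#–F#), making E the root.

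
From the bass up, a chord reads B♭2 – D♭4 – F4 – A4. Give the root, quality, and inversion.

The pitch classes Bb, Db, F, A arrange in thirds as Bb–Db–F–A: a Bb minor-major seventh chord.
Bb is the root of Bb minor-major seventh; root in the bass means root position (figured bass 7).

Bb minor-major seventh, root position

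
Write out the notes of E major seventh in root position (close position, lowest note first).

Spelling E major seventh: E–G#–B–D#. In root position the root is bass, giving E, G#, B, D# from the bottom.

E, G#, B, D#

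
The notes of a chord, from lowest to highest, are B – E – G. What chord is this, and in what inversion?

Reducing to letter names: B, E, G. These stack in thirds as E–G–B — an E minor triad.
With the fifth (B) in the bass, the chord is in second inversion (figured bass 6/4).

E minor, second inversion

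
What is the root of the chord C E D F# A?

The distinct letter names are C, E, D, F#, A. Arranged as a stack of thirds they read D–F#–A–C–E, so D is the root (a D dominant ninth chord).

D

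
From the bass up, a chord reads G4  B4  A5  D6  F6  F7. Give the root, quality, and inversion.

G dominant ninth, root position

Reducing to letter names: G, B, A, D, F. These stack in thirds as G–B–D–F–A — a G dominant ninth chord.
G is the root of G dominant ninth; root in the bass means root position.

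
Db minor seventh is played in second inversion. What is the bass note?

In second inversion the fifth is lowest. For Db minor seventh (Db–Fb–Ab–Cb) that is Ab.

Ab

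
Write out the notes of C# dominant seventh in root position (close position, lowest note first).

C#, E#, G#, B

The chord tones are C#–E#–G#–B. With the root (C#) lowest for root position: C#, E#, G#, B.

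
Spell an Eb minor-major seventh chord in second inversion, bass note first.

Bb, D, Eb, Gb

Spelling Eb minor-major seventh: Eb–Gb–Bb–D. In second inversion the fifth is bass, giving Bb, D, Eb, Gb from the bottom.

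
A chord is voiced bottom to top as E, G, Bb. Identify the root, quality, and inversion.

E diminished, root position

The distinct note names are E, G, Bb. Stacked in thirds they read E–G–Bb, which is a diminished triad on E.
E is the root of E diminished; root in the bass means root position (figured bass 5/3).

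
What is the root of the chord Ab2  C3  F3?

F

Reordering Ab, C, F into stacked thirds gives F–Ab–C; the bottom of that stack, F, is the root.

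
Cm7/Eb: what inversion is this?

first inversion

Cm7/Eb means C minor seventh with Eb in the bass. Eb is the third of C minor seventh (C–Eb–G–Bb), so this is first inversion.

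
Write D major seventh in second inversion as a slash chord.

Second inversion of D major seventh has the fifth (A) in the bass. As a slash chord: Dmaj7/A.

Dmaj7/A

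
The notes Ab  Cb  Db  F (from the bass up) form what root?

Ab, Cb, Db, F are the tones of a Db dominant seventh chord (Db–F–Ab–Cb), making Db the root.

Db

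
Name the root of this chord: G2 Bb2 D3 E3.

The distinct letter names are G, Bb, D, E. Arranged as a stack of thirds they read E–G–Bb–D, so E is the root (an E half-diminished seventh chord).

E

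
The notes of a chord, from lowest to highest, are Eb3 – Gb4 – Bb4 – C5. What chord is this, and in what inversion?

C half-diminished seventh, first inversion

The distinct note names are Eb, Gb, Bb, C. Stacked in thirds they read C–Eb–Gb–Bb, which is a half-diminished seventh chord on C.
With the third (Eb) in the bass, the chord is in first inversion (figured bass 6/5).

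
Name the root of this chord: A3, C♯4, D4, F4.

D

Reordering A, C#, D, F into stacked thirds gives D–F–A–C#; the bottom of that stack, D, is the root.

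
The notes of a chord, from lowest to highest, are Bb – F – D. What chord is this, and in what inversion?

Bb major, root position

The pitch classes Bb, F, D arrange in thirds as Bb–D–F: a Bb major triad.
The lowest note is Bb, the root of the chord, so this is root position (figured bass 5/3).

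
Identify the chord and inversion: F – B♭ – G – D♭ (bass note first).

G half-diminished seventh, third inversion

The distinct note names are F, Bb, G, Db. Stacked in thirds they read G–Bb–Db–F, which is a half-diminished seventh chord on G.
The lowest note is F, the seventh of the chord, so this is third inversion (figured bass 4/2).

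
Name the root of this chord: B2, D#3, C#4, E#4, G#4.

Reordering B, D#, C#, E#, G# into stacked thirds gives C#–E#–G#–B–D#; the bottom of that stack, C#, is the root.

C#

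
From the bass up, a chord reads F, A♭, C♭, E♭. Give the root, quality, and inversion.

F half-diminished seventh, root position

The distinct note names are F, Ab, Cb, Eb. Stacked in thirds they read F–Ab–Cb–Eb, which is a half-diminished seventh chord on F.
The lowest note is F, the root of the chord, so this is root position (figured bass 7).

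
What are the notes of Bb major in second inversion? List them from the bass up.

Spelling Bb major: Bb–D–F. In second inversion the fifth is bass, giving F, Bb, D from the bottom.

F, Bb, D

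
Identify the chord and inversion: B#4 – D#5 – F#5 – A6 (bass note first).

The distinct note names are B#, D#, F#, A. Stacked in thirds they read B#–D#–F#–A, which is a diminished seventh chord on B#.
With the root (B#) in the bass, the chord is in root position (figured bass 7).

B# diminished seventh, root position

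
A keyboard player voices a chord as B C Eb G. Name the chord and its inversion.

C minor-major seventh, third inversion

The distinct note names are B, C, Eb, G. Stacked in thirds they read C–Eb–G–B, which is a minor-major seventh chord on C.
The lowest note is B, the seventh of the chord, so this is third inversion (figured bass 4/2).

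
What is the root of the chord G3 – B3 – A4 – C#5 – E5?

A

Reordering G, B, A, C#, E into stacked thirds gives A–C#–E–G–B; the bottom of that stack, A, is the root.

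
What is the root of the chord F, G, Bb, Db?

Reordering F, G, Bb, Db into stacked thirds gives G–Bb–Db–F; the bottom of that stack, G, is the root.

G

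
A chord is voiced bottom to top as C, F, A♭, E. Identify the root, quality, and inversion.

F minor-major seventh, second inversion

The pitch classes C, F, Ab, E arrange in thirds as F–Ab–C–E: an F minor-major seventh chord.
The lowest note is C, the fifth of the chord, so this is second inversion (figured bass 4/3).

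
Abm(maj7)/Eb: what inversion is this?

Abm(maj7)/Eb means Ab minor-major seventh with Eb in the bass. Eb is the fifth of Ab minor-major seventh (Ab–Cb–Eb–G), so this is second inversion.

second inversion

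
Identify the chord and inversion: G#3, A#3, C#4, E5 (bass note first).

A# half-diminished seventh, third inversion

The pitch classes G#, A#, C#, E arrange in thirds as A#–C#–E–G#: an A# half-diminished seventh chord.
The lowest note is G#, the seventh of the chord, so this is third inversion (figured bass 4/2).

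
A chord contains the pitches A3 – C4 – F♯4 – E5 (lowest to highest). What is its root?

F#

Reordering A, C, F#, E into stacked thirds gives F#–A–C–E; the bottom of that stack, F#, is the root.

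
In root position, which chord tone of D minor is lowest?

In root position the root is lowest. For D minor (D–F–A) that is D.

D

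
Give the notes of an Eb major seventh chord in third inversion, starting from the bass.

Spelling Eb major seventh: Eb–G–Bb–D. In third inversion the seventh is bass, giving D, Eb, G, Bb from the bottom.

D, Eb, G, Bb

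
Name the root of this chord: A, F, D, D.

The distinct letter names are A, F, D. Arranged as a stack of thirds they read D–F–A, so D is the root (a D minor triad).

D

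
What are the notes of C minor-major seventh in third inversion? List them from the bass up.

C minor-major seventh is C–Eb–G–B. Third inversion puts the seventh (B) in the bass, with the remaining tones above: B, C, Eb, G.

B, C, Eb, G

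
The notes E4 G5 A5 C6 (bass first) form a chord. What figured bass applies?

The notes E, G, A, C stack in thirds as A–C–E–G — an A minor seventh chord. The bass E is the fifth, so this is second inversion: figured 4/3.

4/3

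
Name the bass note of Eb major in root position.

Eb

Eb major is Eb–G–Bb. Root position places the root in the bass: Eb.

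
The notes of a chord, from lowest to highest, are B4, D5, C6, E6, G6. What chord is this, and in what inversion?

The distinct note names are B, D, C, E, G. Stacked in thirds they read C–E–G–B–D, which is a major ninth chord on C.
The lowest note is B, the seventh of the chord, so this is third inversion.

C major ninth, third inversion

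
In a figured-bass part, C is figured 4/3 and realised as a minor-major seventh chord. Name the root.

F

The figures 4/3 mean the fifth of the chord is in the bass. If C is the fifth of a minor-major seventh chord, the root is F (chord tones F–Ab–C–E).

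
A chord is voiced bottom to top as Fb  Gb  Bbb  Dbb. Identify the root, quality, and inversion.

Gb half-diminished seventh, third inversion

Reducing to letter names: Fb, Gb, Bbb, Dbb. These stack in thirds as Gb–Bbb–Dbb–Fb — a Gb half-diminished seventh chord.
The lowest note is Fb, the seventh of the chord, so this is third inversion (figured bass 4/2).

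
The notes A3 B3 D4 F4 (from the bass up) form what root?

B

Reordering A, B, D, F into stacked thirds gives B–D–F–A; the bottom of that stack, B, is the root.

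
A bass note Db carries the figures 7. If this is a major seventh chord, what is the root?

Db

The figures 7 mean the root of the chord is in the bass. If Db is the root of a major seventh chord, the root is Db (chord tones Db–F–Ab–C).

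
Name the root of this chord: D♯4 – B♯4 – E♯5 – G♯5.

The distinct letter names are D#, B#, E#, G#. Arranged as a stack of thirds they read E#–G#–B#–D#, so E# is the root (an E# minor seventh chord).

E#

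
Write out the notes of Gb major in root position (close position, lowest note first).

Gb, Bb, Db

Gb major is Gb–Bb–Db. Root position puts the root (Gb) in the bass, with the remaining tones above: Gb, Bb, Db.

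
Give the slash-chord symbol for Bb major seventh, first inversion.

Bbmaj7/D

First inversion of Bb major seventh has the third (D) in the bass. As a slash chord: Bbmaj7/D.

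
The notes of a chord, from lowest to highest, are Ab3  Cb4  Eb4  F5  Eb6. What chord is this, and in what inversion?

F half-diminished seventh, first inversion

Reducing to letter names: Ab, Cb, Eb, F. These stack in thirds as F–Ab–Cb–Eb — an F half-diminished seventh chord.
Ab is the third of F half-diminished seventh; third in the bass means first inversion (figured bass 6/5).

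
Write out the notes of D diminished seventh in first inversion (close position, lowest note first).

F, Ab, Cb, D

Spelling D diminished seventh: D–F–Ab–Cb. In first inversion the third is bass, giving F, Ab, Cb, D from the bottom.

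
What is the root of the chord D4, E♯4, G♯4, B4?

Reordering D, E#, G#, B into stacked thirds gives E#–G#–B–D; the bottom of that stack, E#, is the root.

E#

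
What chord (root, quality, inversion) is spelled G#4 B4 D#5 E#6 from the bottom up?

The distinct note names are G#, B, D#, E#. Stacked in thirds they read E#–G#–B–D#, which is a half-diminished seventh chord on E#.
The lowest note is G#, the third of the chord, so this is first inversion (figured bass 6/5).

E# half-diminished seventh, first inversion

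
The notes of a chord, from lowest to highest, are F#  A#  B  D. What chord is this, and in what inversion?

B minor-major seventh, second inversion

The pitch classes F#, A#, B, D arrange in thirds as B–D–F#–A#: a B minor-major seventh chord.
With the fifth (F#) in the bass, the chord is in second inversion (figured bass 4/3).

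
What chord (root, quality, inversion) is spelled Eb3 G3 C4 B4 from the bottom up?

C minor-major seventh, first inversion

The pitch classes Eb, G, C, B arrange in thirds as C–Eb–G–B: a C minor-major seventh chord.
With the third (Eb) in the bass, the chord is in first inversion (figured bass 6/5).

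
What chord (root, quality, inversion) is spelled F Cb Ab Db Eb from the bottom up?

The pitch classes F, Cb, Ab, Db, Eb arrange in thirds as Db–F–Ab–Cb–Eb: a Db dominant ninth chord.
With the third (F) in the bass, the chord is in first inversion.

Db dominant ninth, first inversion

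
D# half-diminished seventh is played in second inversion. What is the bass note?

A

In second inversion the fifth is lowest. For D# half-diminished seventh (D#–F#–A–C#) that is A.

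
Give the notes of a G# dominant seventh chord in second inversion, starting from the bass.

D#, F#, G#, B#

Spelling G# dominant seventh: G#–B#–D#–F#. In second inversion the fifth is bass, giving D#, F#, G#, B# from the bottom.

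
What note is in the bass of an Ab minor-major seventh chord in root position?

Ab minor-major seventh is Ab–Cb–Eb–G. Root position places the root in the bass: Ab.

Ab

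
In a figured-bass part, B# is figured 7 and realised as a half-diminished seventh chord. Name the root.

B#

The figures 7 mean the root of the chord is in the bass. If B# is the root of a half-diminished seventh chord, the root is B# (chord tones B#–D#–F#–A#).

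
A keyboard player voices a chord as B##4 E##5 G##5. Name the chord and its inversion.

The distinct note names are B##, E##, G##. Stacked in thirds they read E##–G##–B##, which is a minor triad on E##.
The lowest note is B##, the fifth of the chord, so this is second inversion (figured bass 6/4).

E## minor, second inversion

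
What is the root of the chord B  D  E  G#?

Reordering B, D, E, G# into stacked thirds gives E–G#–B–D; the bottom of that stack, E, is the root.

E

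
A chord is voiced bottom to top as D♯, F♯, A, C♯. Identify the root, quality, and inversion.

Reducing to letter names: D#, F#, A, C#. These stack in thirds as D#–F#–A–C# — a D# half-diminished seventh chord.
With the root (D#) in the bass, the chord is in root position (figured bass 7).

D# half-diminished seventh, root position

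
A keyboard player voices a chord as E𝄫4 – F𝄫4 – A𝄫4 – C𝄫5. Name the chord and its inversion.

Fbb major seventh, third inversion

Reducing to letter names: Ebb, Fbb, Abb, Cbb. These stack in thirds as Fbb–Abb–Cbb–Ebb — an Fbb major seventh chord.
The lowest note is Ebb, the seventh of the chord, so this is third inversion (figured bass 4/2).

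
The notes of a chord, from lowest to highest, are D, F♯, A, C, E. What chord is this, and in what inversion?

Reducing to letter names: D, F#, A, C, E. These stack in thirds as D–F#–A–C–E — a D dominant ninth chord.
With the root (D) in the bass, the chord is in root position.

D dominant ninth, root position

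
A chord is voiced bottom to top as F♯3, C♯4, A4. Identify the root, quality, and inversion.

The pitch classes F#, C#, A arrange in thirds as F#–A–C#: an F# minor triad.
The lowest note is F#, the root of the chord, so this is root position (figured bass 5/3).

F# minor, root position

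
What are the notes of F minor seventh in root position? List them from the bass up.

The chord tones are F–Ab–C–Eb. With the root (F) lowest for root position: F, Ab, C, Eb.

F, Ab, C, Eb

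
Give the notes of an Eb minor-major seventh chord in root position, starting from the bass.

Eb, Gb, Bb, D

The chord tones are Eb–Gb–Bb–D. With the root (Eb) lowest for root position: Eb, Gb, Bb, D.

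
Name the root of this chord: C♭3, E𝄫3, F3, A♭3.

F

Cb, Ebb, F, Ab are the tones of an F diminished seventh chord (F–Ab–Cb–Ebb), making F the root.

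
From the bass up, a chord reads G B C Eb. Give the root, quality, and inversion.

The distinct note names are G, B, C, Eb. Stacked in thirds they read C–Eb–G–B, which is a minor-major seventh chord on C.
The lowest note is G, the fifth of the chord, so this is second inversion (figured bass 4/3).

C minor-major seventh, second inversion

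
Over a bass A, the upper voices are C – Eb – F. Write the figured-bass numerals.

The notes A, C, Eb, F stack in thirds as F–A–C–Eb — an F dominant seventh chord. The bass A is the third, so this is first inversion: figured 6/5.

6/5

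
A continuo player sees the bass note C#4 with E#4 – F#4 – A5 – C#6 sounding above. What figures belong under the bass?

4/3

The notes C#, E#, F#, A stack in thirds as F#–A–C#–E# — an F# minor-major seventh chord. The bass C# is the fifth, so this is second inversion: figured 4/3.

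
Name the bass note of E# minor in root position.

E#

E# minor is E#–G#–B#. Root position places the root in the bass: E#.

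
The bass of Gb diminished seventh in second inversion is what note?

The fifth of Gb diminished seventh (Gb–Bbb–Dbb–Fbb) is Dbb; that is the bass in second inversion.

Dbb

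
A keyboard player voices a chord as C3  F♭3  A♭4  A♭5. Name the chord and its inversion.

Fb augmented, second inversion

The distinct note names are C, Fb, Ab. Stacked in thirds they read Fb–Ab–C, which is an augmented triad on Fb.
With the fifth (C) in the bass, the chord is in second inversion (figured bass 6/4).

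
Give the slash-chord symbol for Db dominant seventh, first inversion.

First inversion of Db dominant seventh has the third (F) in the bass. As a slash chord: Db7/F.

Db7/F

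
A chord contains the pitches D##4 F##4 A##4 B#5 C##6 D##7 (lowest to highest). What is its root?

D##, F##, A##, B#, C## are the tones of a B# major ninth chord (B#–D##–F##–A##–C##), making B# the root.

B#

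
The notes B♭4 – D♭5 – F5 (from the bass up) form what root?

Bb, Db, F are the tones of a Bb minor triad (Bb–Db–F), making Bb the root.

Bb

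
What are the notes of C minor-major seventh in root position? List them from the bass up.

C, Eb, G, B

C minor-major seventh is C–Eb–G–B. Root position puts the root (C) in the bass, with the remaining tones above: C, Eb, G, B.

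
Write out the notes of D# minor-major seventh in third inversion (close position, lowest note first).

C##, D#, F#, A#

D# minor-major seventh is D#–F#–A#–C##. Third inversion puts the seventh (C##) in the bass, with the remaining tones above: C##, D#, F#, A#.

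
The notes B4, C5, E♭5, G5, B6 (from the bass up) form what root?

C

Reordering B, C, Eb, G into stacked thirds gives C–Eb–G–B; the bottom of that stack, C, is the root.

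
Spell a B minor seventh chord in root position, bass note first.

B, D, F#, A

The chord tones are B–D–F#–A. With the root (B) lowest for root position: B, D, F#, A.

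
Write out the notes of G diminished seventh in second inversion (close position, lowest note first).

G diminished seventh is G–Bb–Db–Fb. Second inversion puts the fifth (Db) in the bass, with the remaining tones above: Db, Fb, G, Bb.

Db, Fb, G, Bb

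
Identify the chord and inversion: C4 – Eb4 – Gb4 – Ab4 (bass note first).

Reducing to letter names: C, Eb, Gb, Ab. These stack in thirds as Ab–C–Eb–Gb — an Ab dominant seventh chord.
C is the third of Ab dominant seventh; third in the bass means first inversion (figured bass 6/5).

Ab dominant seventh, first inversion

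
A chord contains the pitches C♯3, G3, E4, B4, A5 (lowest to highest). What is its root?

A

The distinct letter names are C#, G, E, B, A. Arranged as a stack of thirds they read A–C#–E–G–B, so A is the root (an A dominant ninth chord).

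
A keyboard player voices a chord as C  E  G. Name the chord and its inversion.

C major, root position

The distinct note names are C, E, G. Stacked in thirds they read C–E–G, which is a major triad on C.
The lowest note is C, the root of the chord, so this is root position (figured bass 5/3).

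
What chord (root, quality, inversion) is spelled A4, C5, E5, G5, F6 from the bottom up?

F major ninth, first inversion

Reducing to letter names: A, C, E, G, F. These stack in thirds as F–A–C–E–G — an F major ninth chord.
A is the third of F major ninth; third in the bass means first inversion.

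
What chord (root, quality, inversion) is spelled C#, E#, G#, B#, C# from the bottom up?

Reducing to letter names: C#, E#, G#, B#. These stack in thirds as C#–E#–G#–B# — a C# major seventh chord.
With the root (C#) in the bass, the chord is in root position (figured bass 7).

C# major seventh, root position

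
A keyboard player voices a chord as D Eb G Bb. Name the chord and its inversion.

Reducing to letter names: D, Eb, G, Bb. These stack in thirds as Eb–G–Bb–D — an Eb major seventh chord.
The lowest note is D, the seventh of the chord, so this is third inversion (figured bass 4/2).

Eb major seventh, third inversion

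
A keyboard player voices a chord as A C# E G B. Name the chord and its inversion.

The distinct note names are A, C#, E, G, B. Stacked in thirds they read A–C#–E–G–B, which is a dominant ninth chord on A.
A is the root of A dominant ninth; root in the bass means root position.

A dominant ninth, root position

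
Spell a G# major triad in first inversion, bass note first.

Spelling G# major: G#–B#–D#. In first inversion the third is bass, giving B#, D#, G# from the bottom.

B#, D#, G#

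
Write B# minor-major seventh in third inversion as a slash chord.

B#m(maj7)/A##

Third inversion of B# minor-major seventh has the seventh (A##) in the bass. As a slash chord: B#m(maj7)/A##.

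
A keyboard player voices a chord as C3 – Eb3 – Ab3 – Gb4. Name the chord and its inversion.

The distinct note names are C, Eb, Ab, Gb. Stacked in thirds they read Ab–C–Eb–Gb, which is a dominant seventh chord on Ab.
The lowest note is C, the third of the chord, so this is first inversion (figured bass 6/5).

Ab dominant seventh, first inversion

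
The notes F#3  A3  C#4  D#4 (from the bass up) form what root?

The distinct letter names are F#, A, C#, D#. Arranged as a stack of thirds they read D#–F#–A–C#, so D# is the root (a D# half-diminished seventh chord).

D#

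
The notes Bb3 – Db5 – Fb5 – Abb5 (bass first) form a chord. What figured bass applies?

7

The notes Bb, Db, Fb, Abb stack in thirds as Bb–Db–Fb–Abb — a Bb diminished seventh chord. The bass Bb is the root, so this is root position: figured 7.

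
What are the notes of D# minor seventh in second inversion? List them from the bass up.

A#, C#, D#, F#

Spelling D# minor seventh: D#–F#–A#–C#. In second inversion the fifth is bass, giving A#, C#, D#, F# from the bottom.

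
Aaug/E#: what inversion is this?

Aaug/E# means A augmented with E# in the bass. E# is the fifth of A augmented (A–C#–E#), so this is second inversion.

second inversion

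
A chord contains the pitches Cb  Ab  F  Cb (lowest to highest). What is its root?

F

The distinct letter names are Cb, Ab, F. Arranged as a stack of thirds they read F–Ab–Cb, so F is the root (an F diminished triad).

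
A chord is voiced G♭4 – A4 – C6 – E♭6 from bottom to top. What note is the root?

Gb, A, C, Eb are the tones of an A diminished seventh chord (A–C–Eb–Gb), making A the root.

A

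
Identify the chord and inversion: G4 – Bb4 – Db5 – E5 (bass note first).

Reducing to letter names: G, Bb, Db, E. These stack in thirds as E–G–Bb–Db — an E diminished seventh chord.
G is the third of E diminished seventh; third in the bass means first inversion (figured bass 6/5).

E diminished seventh, first inversion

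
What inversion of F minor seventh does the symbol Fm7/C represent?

second inversion

Fm7/C means F minor seventh with C in the bass. C is the fifth of F minor seventh (F–Ab–C–Eb), so this is second inversion.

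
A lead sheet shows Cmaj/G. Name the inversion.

second inversion

Cmaj/G means C major with G in the bass. G is the fifth of C major (C–E–G), so this is second inversion.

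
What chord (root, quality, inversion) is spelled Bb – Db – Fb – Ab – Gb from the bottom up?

Gb dominant ninth, first inversion

Reducing to letter names: Bb, Db, Fb, Ab, Gb. These stack in thirds as Gb–Bb–Db–Fb–Ab — a Gb dominant ninth chord.
The lowest note is Bb, the third of the chord, so this is first inversion.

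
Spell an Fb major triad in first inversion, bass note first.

Spelling Fb major: Fb–Ab–Cb. In first inversion the third is bass, giving Ab, Cb, Fb from the bottom.

Ab, Cb, Fb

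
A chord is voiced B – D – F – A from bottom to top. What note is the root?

B

The distinct letter names are B, D, F, A. Arranged as a stack of thirds they read B–D–F–A, so B is the root (a B half-diminished seventh chord).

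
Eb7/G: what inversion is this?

first inversion

Eb7/G means Eb dominant seventh with G in the bass. G is the third of Eb dominant seventh (Eb–G–Bb–Db), so this is first inversion.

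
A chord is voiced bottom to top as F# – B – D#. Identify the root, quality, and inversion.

The distinct note names are F#, B, D#. Stacked in thirds they read B–D#–F#, which is a major triad on B.
The lowest note is F#, the fifth of the chord, so this is second inversion (figured bass 6/4).

B major, second inversion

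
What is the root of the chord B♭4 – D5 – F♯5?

Bb

Reordering Bb, D, F# into stacked thirds gives Bb–D–F#; the bottom of that stack, Bb, is the root.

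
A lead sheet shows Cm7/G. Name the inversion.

Cm7/G means C minor seventh with G in the bass. G is the fifth of C minor seventh (C–Eb–G–Bb), so this is second inversion.

second inversion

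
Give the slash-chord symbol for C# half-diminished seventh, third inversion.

C#ø7/B

Third inversion of C# half-diminished seventh has the seventh (B) in the bass. As a slash chord: C#ø7/B.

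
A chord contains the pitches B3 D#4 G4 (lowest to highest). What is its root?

Reordering B, D#, G into stacked thirds gives G–B–D#; the bottom of that stack, G, is the root.

G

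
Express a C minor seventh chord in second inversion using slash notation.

Second inversion of C minor seventh has the fifth (G) in the bass. As a slash chord: Cm7/G.

Cm7/G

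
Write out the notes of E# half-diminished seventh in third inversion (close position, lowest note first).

D#, E#, G#, B

E# half-diminished seventh is E#–G#–B–D#. Third inversion puts the seventh (D#) in the bass, with the remaining tones above: D#, E#, G#, B.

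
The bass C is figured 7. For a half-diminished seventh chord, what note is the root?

C

The figures 7 mean the root of the chord is in the bass. If C is the root of a half-diminished seventh chord, the root is C (chord tones C–Eb–Gb–Bb).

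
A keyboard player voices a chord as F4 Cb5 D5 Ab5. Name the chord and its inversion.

The pitch classes F, Cb, D, Ab arrange in thirds as D–F–Ab–Cb: a D diminished seventh chord.
The lowest note is F, the third of the chord, so this is first inversion (figured bass 6/5).

D diminished seventh, first inversion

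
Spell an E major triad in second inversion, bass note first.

The chord tones are E–G#–B. With the fifth (B) lowest for second inversion: B, E, G#.

B, E, G#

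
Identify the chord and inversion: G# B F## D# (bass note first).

G# minor-major seventh, root position

The pitch classes G#, B, F##, D# arrange in thirds as G#–B–D#–F##: a G# minor-major seventh chord.
With the root (G#) in the bass, the chord is in root position (figured bass 7).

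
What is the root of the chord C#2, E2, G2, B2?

The distinct letter names are C#, E, G, B. Arranged as a stack of thirds they read C#–E–G–B, so C# is the root (a C# half-diminished seventh chord).

C#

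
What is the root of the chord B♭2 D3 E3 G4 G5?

Reordering Bb, D, E, G into stacked thirds gives E–G–Bb–D; the bottom of that stack, E, is the root.

E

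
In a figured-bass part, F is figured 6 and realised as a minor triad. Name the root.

D

The figures 6 mean the third of the chord is in the bass. If F is the third of a minor triad, the root is D (chord tones D–F–A).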